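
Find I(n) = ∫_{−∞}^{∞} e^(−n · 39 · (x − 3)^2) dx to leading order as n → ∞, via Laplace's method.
I(n) = sqrt(π/(39n))

Here φ(x) = 39 · (x − 3)^2 has its unique minimum at x* = 3 with φ(x*) = 0 and φ''(x*) = 78. Laplace's method gives
  I(n) ~ e^(−n φ(x*)) · sqrt(2π / (n · φ''(x*))) = sqrt(2π / (78n)) = sqrt(π/(39n)).
This is exact: substituting u = (x − 3)·sqrt(39n) gives I(n) = (1/sqrt(39n)) ∫_{−∞}^{∞} e^(−u^2) du = sqrt(π/(39n)).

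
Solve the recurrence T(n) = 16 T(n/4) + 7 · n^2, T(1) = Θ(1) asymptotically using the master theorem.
T(n) = Θ(n^2 log n)

log_4 16 = 2, and f(n) = 7 · n^2 = Θ(n^(log_4 16)). This is Case 2 of the master theorem: T(n) = Θ(f(n) · log n) = Θ(n^2 log n).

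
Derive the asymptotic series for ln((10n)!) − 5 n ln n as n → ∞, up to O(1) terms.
ln((10n)!) − 5 n ln n = 5 n ln n + 10(ln 10 − 1) n + (1/2) ln(2π·10n) + O(1/n)

Stirling: ln((10n)!) = 10n ln(10n) − 10n + (1/2) ln(2π·10n) + O(1/n).
Expand 10n ln(10n) = 10n (ln n + ln 10) = 10n ln n + 10n ln 10.
Subtract 5n ln n: leading term is (10 − 5) n ln n = 5 n ln n. The next term is 10n ln 10 − 10n = 10(ln 10 − 1) n. Then the (1/2) ln(2π·10n) correction.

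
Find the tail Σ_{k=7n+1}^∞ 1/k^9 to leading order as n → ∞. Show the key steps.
Σ_{k>7n} 1/k^9 ~ 1/(8 · (7n)^8)

Compare to the integral: ∫_{7n}^∞ x^(−9) dx = [−x^(−8)/8]_{7n}^∞ = 1/((9−1)·(7n)^8). Euler-Maclaurin then gives
  Σ_{k>7n} 1/k^9 = ∫_{7n}^∞ dx/x^9 − 1/(2·(7n)^9) + O(1/(7n)^10).
(Equivalently this is ζ(9) − Σ_{k≤7n} 1/k^9.)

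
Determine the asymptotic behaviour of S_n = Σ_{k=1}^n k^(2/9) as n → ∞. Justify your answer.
S_n ~ (9/11) · n^(11/9)

Integral comparison: Σ_{k=1}^n k^(2/9) = ∫_0^n x^(2/9) dx + O(n^(2/9)). The integral is n^(1 + 2/9) / (1 + 2/9) = n^((2+9)/9) / ((2+9)/9) = (9/11) · n^(11/9).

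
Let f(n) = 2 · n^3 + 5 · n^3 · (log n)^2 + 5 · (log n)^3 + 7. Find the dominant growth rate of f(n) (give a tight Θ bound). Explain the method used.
f(n) ∈ Θ(n^3 · (log n)^2)

Compare the terms by growth order. For large n, n^a · (log n)^b dominates n^a' · (log n)^b' iff a > a', or (a = a' and b > b'). Ranking the 4 terms shows the dominant one is 5 · n^3 · (log n)^2. Hence f(n) ∈ Θ(n^3 · (log n)^2).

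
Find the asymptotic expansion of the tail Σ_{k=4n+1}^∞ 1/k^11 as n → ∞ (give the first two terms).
Σ_{k>4n} 1/k^11 = 1/(10 · (4n)^10) − 1/(2 · (4n)^11) + O(1/(4n)^12)

Compare to the integral: ∫_{4n}^∞ x^(−11) dx = [−x^(−10)/10]_{4n}^∞ = 1/((11−1)·(4n)^10). The Euler-Maclaurin correction adds −f(4n)/2 = −1/(2·(4n)^11). Euler-Maclaurin then gives
  Σ_{k>4n} 1/k^11 = ∫_{4n}^∞ dx/x^11 − 1/(2·(4n)^11) + O(1/(4n)^12).
(Equivalently this is ζ(11) − Σ_{k≤4n} 1/k^11.)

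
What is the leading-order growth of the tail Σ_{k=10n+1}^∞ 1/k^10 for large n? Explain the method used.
Σ_{k>10n} 1/k^10 ~ 1/(9 · (10n)^9)

Compare to the integral: ∫_{10n}^∞ x^(−10) dx = [−x^(−9)/9]_{10n}^∞ = 1/((10−1)·(10n)^9). Euler-Maclaurin then gives
  Σ_{k>10n} 1/k^10 = ∫_{10n}^∞ dx/x^10 − 1/(2·(10n)^10) + O(1/(10n)^11).
(Equivalently this is ζ(10) − Σ_{k≤10n} 1/k^10.)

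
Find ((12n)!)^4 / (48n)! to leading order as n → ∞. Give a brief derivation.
((12n)!)^4/(48n)! ~ ((2π·12n)^(3/2) / 2) · 4^(−4·12n)  →  0

Write N = 12n. Stirling: N! ~ sqrt(2π N)(N/e)^N and (4N)! ~ sqrt(2π·4N)·(4N/e)^(4N).
  (N!)^4/(4N)! ~ (2π N)^(4/2) (N/e)^(4N) / [sqrt(2π·4N) (4N/e)^(4N)]
     = (2π N)^(4/2) / sqrt(2π·4N) · (N/(4N))^(4N)
     = (2π N)^((4−1)/2) / 2 · 4^(−4N).
Since 4^4 > 1, the factor 4^(−4N) decays exponentially, so the ratio → 0. Substituting N = 12n gives the stated form.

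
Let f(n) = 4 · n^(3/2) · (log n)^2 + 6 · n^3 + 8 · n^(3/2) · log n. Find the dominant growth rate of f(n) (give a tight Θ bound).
f(n) ∈ Θ(n^3)

Compare the terms by growth order. For large n, n^a · (log n)^b dominates n^a' · (log n)^b' iff a > a', or (a = a' and b > b'). Ranking the 3 terms shows the dominant one is 6 · n^3. Hence f(n) ∈ Θ(n^3).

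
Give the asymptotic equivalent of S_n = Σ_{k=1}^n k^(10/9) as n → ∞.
S_n ~ (9/19) · n^(19/9)

Integral comparison: Σ_{k=1}^n k^(10/9) = ∫_0^n x^(10/9) dx + O(n^(10/9)). The integral is n^(1 + 10/9) / (1 + 10/9) = n^((10+9)/9) / ((10+9)/9) = (9/19) · n^(19/9).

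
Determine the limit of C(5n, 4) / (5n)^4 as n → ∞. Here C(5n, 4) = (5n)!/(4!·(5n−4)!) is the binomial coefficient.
lim = 1/4! = 1/24

With N = 5n → ∞: C(N, 4) / N^4 = [N(N−1)…(N−3)] / (4! · N^4) = (1/4!) · 1 · (1 − 1/(5n)) · (1 − 2/(5n)) · (1 − 3/(5n)). Each factor → 1 as N → ∞, so the limit is 1/4! = 1/24.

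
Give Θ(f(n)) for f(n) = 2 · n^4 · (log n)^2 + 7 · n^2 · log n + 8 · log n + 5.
f(n) ∈ Θ(n^4 · (log n)^2)

Compare the terms by growth order. For large n, n^a · (log n)^b dominates n^a' · (log n)^b' iff a > a', or (a = a' and b > b'). Ranking the 4 terms shows the dominant one is 2 · n^4 · (log n)^2. Hence f(n) ∈ Θ(n^4 · (log n)^2).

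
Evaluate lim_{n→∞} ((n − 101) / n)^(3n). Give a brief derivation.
lim = e^(−303)

Rewrite as (1 − 101/n)^(3n). By the standard limit (1 + x/n)^n → e^x, we have (1 − 101/n)^n → e^(−101), and raising to the 3rd power gives e^(−303).
More precisely, ln[(1 − 101/n)^(3n)] = 3n · ln(1 − 101/n) = 3n · (-101/n + O(1/n^2)) = -303 + O(1/n) → -303.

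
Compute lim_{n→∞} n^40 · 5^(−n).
lim = 0

Exponentials with base > 1 dominate every fixed polynomial: for any fixed c, n^c / 5^n → 0 as n → ∞ (e.g. by the ratio test, or by writing 5^n = e^(n ln 5) and noting e^(n ln 5) / n^c → ∞). Hence n^40 · 5^(−n) = n^40 / 5^n → 0.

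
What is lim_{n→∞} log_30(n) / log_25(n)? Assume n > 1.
lim = ln(25) / ln(30) = log_30(25)

Change of base: log_30(n) = ln n / ln 30 and log_25(n) = ln n / ln 25. The ratio is (ln n / ln 30) · (ln 25 / ln n) = ln 25 / ln 30, a constant independent of n. So the limit is ln 25 / ln 30 = log_30(25).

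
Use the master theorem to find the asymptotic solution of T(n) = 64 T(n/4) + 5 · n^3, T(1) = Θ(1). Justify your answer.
T(n) = Θ(n^3 log n)

log_4 64 = 3, and f(n) = 5 · n^3 = Θ(n^(log_4 64)). This is Case 2 of the master theorem: T(n) = Θ(f(n) · log n) = Θ(n^3 log n).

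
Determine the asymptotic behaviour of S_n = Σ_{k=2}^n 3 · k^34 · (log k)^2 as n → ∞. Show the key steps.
S_n ~ 3 · n^35 · (log n)^2 / 35

By integral comparison, S_n = ∫_1^n 3 · x^34 · (log x)^2 dx + O(n^34 · (log n)^2). For the integral, the leading term of ∫_1^n x^34 (log x)^2 dx is n^35/35 · (log n)^2 (by repeated integration by parts; each step lowers the log-exponent and produces a relatively O(1/log n) correction). Hence S_n ~ 3 · n^35 · (log n)^2 / 35.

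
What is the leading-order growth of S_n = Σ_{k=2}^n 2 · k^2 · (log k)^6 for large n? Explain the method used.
S_n ~ 2 · n^3 · (log n)^6 / 3

By integral comparison, S_n = ∫_1^n 2 · x^2 · (log x)^6 dx + O(n^2 · (log n)^6). For the integral, the leading term of ∫_1^n x^2 (log x)^6 dx is n^3/3 · (log n)^6 (by repeated integration by parts; each step lowers the log-exponent and produces a relatively O(1/log n) correction). Hence S_n ~ 2 · n^3 · (log n)^6 / 3.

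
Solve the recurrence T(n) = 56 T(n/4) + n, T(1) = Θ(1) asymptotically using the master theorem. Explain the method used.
T(n) = Θ(n^(log_4 56))

Master theorem: compare f(n) = n to n^(log_4 56) where log_4 56 ≈ 2.904. Since 1 < log_4 56, we have f(n) = O(n^(log_4 56 − ε)) for some ε > 0 — Case 1. Hence T(n) = Θ(n^(log_4 56)).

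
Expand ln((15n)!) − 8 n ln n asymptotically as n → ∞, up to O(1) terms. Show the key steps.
ln((15n)!) − 8 n ln n = 7 n ln n + 15(ln 15 − 1) n + (1/2) ln(2π·15n) + O(1/n)

Stirling: ln((15n)!) = 15n ln(15n) − 15n + (1/2) ln(2π·15n) + O(1/n).
Expand 15n ln(15n) = 15n (ln n + ln 15) = 15n ln n + 15n ln 15.
Subtract 8n ln n: leading term is (15 − 8) n ln n = 7 n ln n. The next term is 15n ln 15 − 15n = 15(ln 15 − 1) n. Then the (1/2) ln(2π·15n) correction.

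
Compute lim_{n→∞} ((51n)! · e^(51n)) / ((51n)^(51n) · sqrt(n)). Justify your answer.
lim = sqrt(2π·51)

Stirling: (51n)! ~ sqrt(2π·51n) · (51n/e)^(51n). Hence
  (51n)! · e^(51n) / (51n)^(51n) ~ sqrt(2π·51n).
Dividing by sqrt(n): sqrt(2π·51n) / sqrt(n) = sqrt(2π·51) · n^((1−1)/2), so the limit is sqrt(2π·51).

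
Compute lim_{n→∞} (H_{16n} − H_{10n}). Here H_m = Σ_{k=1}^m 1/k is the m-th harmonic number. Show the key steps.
lim = ln(16/10) = ln(8/5)

Euler-Maclaurin gives H_m = ln m + γ + 1/(2m) + O(1/m^2). The γ and O(1/m) terms cancel in the difference:
  H_{16n} − H_{10n} = ln(16n) − ln(10n) + O(1/n) = ln(16/10) + O(1/n).
Hence the limit is ln(16/10) = ln(8/5).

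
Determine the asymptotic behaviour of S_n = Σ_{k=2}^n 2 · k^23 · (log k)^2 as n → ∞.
S_n ~ n^24 · (log n)^2 / 12

By integral comparison, S_n = ∫_1^n 2 · x^23 · (log x)^2 dx + O(n^23 · (log n)^2). For the integral, the leading term of ∫_1^n x^23 (log x)^2 dx is n^24/24 · (log n)^2 (by repeated integration by parts; each step lowers the log-exponent and produces a relatively O(1/log n) correction). Hence S_n ~ n^24 · (log n)^2 / 12.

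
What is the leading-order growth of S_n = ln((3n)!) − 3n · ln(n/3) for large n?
S_n ~ 3n · (ln 9 − 1) + O(ln n)

Stirling: ln((3n)!) = 3n ln(3n) − 3n + O(ln n).
  S_n = 3n ln(3n) − 3n − 3n ln(n/3) + O(ln n)
      = 3n ln(3n) − 3n ln n + 3n ln 3 − 3n + O(ln n)
      = 3n ln 3 + 3n ln 3 − 3n + O(ln n)
      = 3n (ln 9 − 1) + O(ln n).
Numerically ln(9) − 1 ≈ 1.1972.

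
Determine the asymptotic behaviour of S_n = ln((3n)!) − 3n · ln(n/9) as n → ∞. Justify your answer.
S_n ~ 3n · (ln 27 − 1) + O(ln n)

Stirling: ln((3n)!) = 3n ln(3n) − 3n + O(ln n).
  S_n = 3n ln(3n) − 3n − 3n ln(n/9) + O(ln n)
      = 3n ln(3n) − 3n ln n + 3n ln 9 − 3n + O(ln n)
      = 3n ln 3 + 3n ln 9 − 3n + O(ln n)
      = 3n (ln 27 − 1) + O(ln n).
Numerically ln(27) − 1 ≈ 2.2958.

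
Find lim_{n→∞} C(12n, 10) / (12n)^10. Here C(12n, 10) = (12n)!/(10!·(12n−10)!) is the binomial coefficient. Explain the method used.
lim = 1/10! = 1/3628800

With N = 12n → ∞: C(N, 10) / N^10 = [N(N−1)…(N−9)] / (10! · N^10) = (1/10!) · 1 · (1 − 1/(12n)) · … · (1 − 9/(12n)). Each factor → 1 as N → ∞, so the limit is 1/10! = 1/3628800.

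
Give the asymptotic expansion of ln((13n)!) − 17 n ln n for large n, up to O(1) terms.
ln((13n)!) − 17 n ln n = −4 n ln n + 13(ln 13 − 1) n + (1/2) ln(2π·13n) + O(1/n)

Stirling: ln((13n)!) = 13n ln(13n) − 13n + (1/2) ln(2π·13n) + O(1/n).
Expand 13n ln(13n) = 13n (ln n + ln 13) = 13n ln n + 13n ln 13.
Subtract 17n ln n: leading term is (13 − 17) n ln n = −4 n ln n. The next term is 13n ln 13 − 13n = 13(ln 13 − 1) n. Then the (1/2) ln(2π·13n) correction.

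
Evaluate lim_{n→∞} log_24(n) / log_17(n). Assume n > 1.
lim = ln(17) / ln(24) = log_24(17)

Change of base: log_24(n) = ln n / ln 24 and log_17(n) = ln n / ln 17. The ratio is (ln n / ln 24) · (ln 17 / ln n) = ln 17 / ln 24, a constant independent of n. So the limit is ln 17 / ln 24 = log_24(17).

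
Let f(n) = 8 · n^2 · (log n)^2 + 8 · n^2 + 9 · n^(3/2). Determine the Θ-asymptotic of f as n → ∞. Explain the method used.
f(n) ∈ Θ(n^2 · (log n)^2)

Compare the terms by growth order. For large n, n^a · (log n)^b dominates n^a' · (log n)^b' iff a > a', or (a = a' and b > b'). Ranking the 3 terms shows the dominant one is 8 · n^2 · (log n)^2. Hence f(n) ∈ Θ(n^2 · (log n)^2).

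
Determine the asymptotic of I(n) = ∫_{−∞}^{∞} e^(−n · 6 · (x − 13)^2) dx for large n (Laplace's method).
I(n) = sqrt(π/(6n))

Here φ(x) = 6 · (x − 13)^2 has its unique minimum at x* = 13 with φ(x*) = 0 and φ''(x*) = 12. Laplace's method gives
  I(n) ~ e^(−n φ(x*)) · sqrt(2π / (n · φ''(x*))) = sqrt(2π / (12n)) = sqrt(π/(6n)).
This is exact: substituting u = (x − 13)·sqrt(6n) gives I(n) = (1/sqrt(6n)) ∫_{−∞}^{∞} e^(−u^2) du = sqrt(π/(6n)).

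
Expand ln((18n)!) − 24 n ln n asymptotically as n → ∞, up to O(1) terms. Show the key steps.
ln((18n)!) − 24 n ln n = −6 n ln n + 18(ln 18 − 1) n + (1/2) ln(2π·18n) + O(1/n)

Stirling: ln((18n)!) = 18n ln(18n) − 18n + (1/2) ln(2π·18n) + O(1/n).
Expand 18n ln(18n) = 18n (ln n + ln 18) = 18n ln n + 18n ln 18.
Subtract 24n ln n: leading term is (18 − 24) n ln n = −6 n ln n. The next term is 18n ln 18 − 18n = 18(ln 18 − 1) n. Then the (1/2) ln(2π·18n) correction.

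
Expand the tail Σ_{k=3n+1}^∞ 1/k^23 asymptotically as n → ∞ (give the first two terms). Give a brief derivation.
Σ_{k>3n} 1/k^23 = 1/(22 · (3n)^22) − 1/(2 · (3n)^23) + O(1/(3n)^24)

Compare to the integral: ∫_{3n}^∞ x^(−23) dx = [−x^(−22)/22]_{3n}^∞ = 1/((23−1)·(3n)^22). The Euler-Maclaurin correction adds −f(3n)/2 = −1/(2·(3n)^23). Euler-Maclaurin then gives
  Σ_{k>3n} 1/k^23 = ∫_{3n}^∞ dx/x^23 − 1/(2·(3n)^23) + O(1/(3n)^24).
(Equivalently this is ζ(23) − Σ_{k≤3n} 1/k^23.)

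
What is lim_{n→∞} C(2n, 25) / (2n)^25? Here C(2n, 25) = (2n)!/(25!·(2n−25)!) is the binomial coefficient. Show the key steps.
lim = 1/25! = 1/15511210043330985984000000

With N = 2n → ∞: C(N, 25) / N^25 = [N(N−1)…(N−24)] / (25! · N^25) = (1/25!) · 1 · (1 − 1/(2n)) · … · (1 − 24/(2n)). Each factor → 1 as N → ∞, so the limit is 1/25! = 1/15511210043330985984000000.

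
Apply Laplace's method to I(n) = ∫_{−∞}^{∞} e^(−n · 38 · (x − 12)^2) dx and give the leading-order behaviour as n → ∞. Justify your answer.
I(n) = sqrt(π/(38n))

Here φ(x) = 38 · (x − 12)^2 has its unique minimum at x* = 12 with φ(x*) = 0 and φ''(x*) = 76. Laplace's method gives
  I(n) ~ e^(−n φ(x*)) · sqrt(2π / (n · φ''(x*))) = sqrt(2π / (76n)) = sqrt(π/(38n)).
This is exact: substituting u = (x − 12)·sqrt(38n) gives I(n) = (1/sqrt(38n)) ∫_{−∞}^{∞} e^(−u^2) du = sqrt(π/(38n)).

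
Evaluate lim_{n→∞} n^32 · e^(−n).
lim = 0

Exponentials with base > 1 dominate every fixed polynomial: for any fixed c, n^c / e^n → 0 as n → ∞ (e.g. by the ratio test, or since e^n grows faster than any power of n). Hence n^32 · e^(−n) = n^32 / e^n → 0.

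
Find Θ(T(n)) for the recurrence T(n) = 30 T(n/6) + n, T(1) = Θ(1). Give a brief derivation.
T(n) = Θ(n^(log_6 30))

Master theorem: compare f(n) = n to n^(log_6 30) where log_6 30 ≈ 1.898. Since 1 < log_6 30, we have f(n) = O(n^(log_6 30 − ε)) for some ε > 0 — Case 1. Hence T(n) = Θ(n^(log_6 30)).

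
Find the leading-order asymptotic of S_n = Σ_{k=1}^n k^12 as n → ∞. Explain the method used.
S_n ~ n^13 / 13

By integral comparison (Euler-Maclaurin), Σ_{k=1}^n k^12 = ∫_0^n x^12 dx + O(n^12) = n^13/13 + O(n^12). (Equivalently, Faulhaber's formula gives the same leading term.)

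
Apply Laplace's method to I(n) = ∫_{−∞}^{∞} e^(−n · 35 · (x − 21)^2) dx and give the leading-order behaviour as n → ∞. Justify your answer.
I(n) = sqrt(π/(35n))

Here φ(x) = 35 · (x − 21)^2 has its unique minimum at x* = 21 with φ(x*) = 0 and φ''(x*) = 70. Laplace's method gives
  I(n) ~ e^(−n φ(x*)) · sqrt(2π / (n · φ''(x*))) = sqrt(2π / (70n)) = sqrt(π/(35n)).
This is exact: substituting u = (x − 21)·sqrt(35n) gives I(n) = (1/sqrt(35n)) ∫_{−∞}^{∞} e^(−u^2) du = sqrt(π/(35n)).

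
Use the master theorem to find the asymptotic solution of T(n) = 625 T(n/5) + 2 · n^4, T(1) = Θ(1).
T(n) = Θ(n^4 log n)

log_5 625 = 4, and f(n) = 2 · n^4 = Θ(n^(log_5 625)). This is Case 2 of the master theorem: T(n) = Θ(f(n) · log n) = Θ(n^4 log n).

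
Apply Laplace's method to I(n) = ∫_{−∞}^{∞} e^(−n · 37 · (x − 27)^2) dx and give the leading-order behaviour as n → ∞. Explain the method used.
I(n) = sqrt(π/(37n))

Here φ(x) = 37 · (x − 27)^2 has its unique minimum at x* = 27 with φ(x*) = 0 and φ''(x*) = 74. Laplace's method gives
  I(n) ~ e^(−n φ(x*)) · sqrt(2π / (n · φ''(x*))) = sqrt(2π / (74n)) = sqrt(π/(37n)).
This is exact: substituting u = (x − 27)·sqrt(37n) gives I(n) = (1/sqrt(37n)) ∫_{−∞}^{∞} e^(−u^2) du = sqrt(π/(37n)).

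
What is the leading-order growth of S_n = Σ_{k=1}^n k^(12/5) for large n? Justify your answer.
S_n ~ (5/17) · n^(17/5)

Integral comparison: Σ_{k=1}^n k^(12/5) = ∫_0^n x^(12/5) dx + O(n^(12/5)). The integral is n^(1 + 12/5) / (1 + 12/5) = n^((12+5)/5) / ((12+5)/5) = (5/17) · n^(17/5).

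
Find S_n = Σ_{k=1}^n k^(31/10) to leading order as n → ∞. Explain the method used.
S_n ~ (10/41) · n^(41/10)

Integral comparison: Σ_{k=1}^n k^(31/10) = ∫_0^n x^(31/10) dx + O(n^(31/10)). The integral is n^(1 + 31/10) / (1 + 31/10) = n^((31+10)/10) / ((31+10)/10) = (10/41) · n^(41/10).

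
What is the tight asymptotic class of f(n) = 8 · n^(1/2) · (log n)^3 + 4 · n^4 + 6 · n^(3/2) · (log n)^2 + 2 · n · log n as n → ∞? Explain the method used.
f(n) ∈ Θ(n^4)

Compare the terms by growth order. For large n, n^a · (log n)^b dominates n^a' · (log n)^b' iff a > a', or (a = a' and b > b'). Ranking the 4 terms shows the dominant one is 4 · n^4. Hence f(n) ∈ Θ(n^4).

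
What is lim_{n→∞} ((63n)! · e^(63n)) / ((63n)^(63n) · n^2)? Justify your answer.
lim = 0

Stirling: (63n)! ~ sqrt(2π·63n) · (63n/e)^(63n). Hence
  (63n)! · e^(63n) / (63n)^(63n) ~ sqrt(2π·63n).
Dividing by n^2: sqrt(2π·63n) / n^2 = sqrt(2π·63) · n^((1−4)/2), so the expression behaves like sqrt(2π·63) · n^((1−4)/2) → 0.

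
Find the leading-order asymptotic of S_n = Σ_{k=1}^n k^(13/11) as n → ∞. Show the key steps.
S_n ~ (11/24) · n^(24/11)

Integral comparison: Σ_{k=1}^n k^(13/11) = ∫_0^n x^(13/11) dx + O(n^(13/11)). The integral is n^(1 + 13/11) / (1 + 13/11) = n^((13+11)/11) / ((13+11)/11) = (11/24) · n^(24/11).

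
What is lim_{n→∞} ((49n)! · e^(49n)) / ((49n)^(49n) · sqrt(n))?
lim = sqrt(2π·49)

Stirling: (49n)! ~ sqrt(2π·49n) · (49n/e)^(49n). Hence
  (49n)! · e^(49n) / (49n)^(49n) ~ sqrt(2π·49n).
Dividing by sqrt(n): sqrt(2π·49n) / sqrt(n) = sqrt(2π·49) · n^((1−1)/2), so the limit is sqrt(2π·49).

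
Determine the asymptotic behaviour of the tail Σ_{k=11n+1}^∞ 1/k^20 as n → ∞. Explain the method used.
Σ_{k>11n} 1/k^20 ~ 1/(19 · (11n)^19)

Compare to the integral: ∫_{11n}^∞ x^(−20) dx = [−x^(−19)/19]_{11n}^∞ = 1/((20−1)·(11n)^19). Euler-Maclaurin then gives
  Σ_{k>11n} 1/k^20 = ∫_{11n}^∞ dx/x^20 − 1/(2·(11n)^20) + O(1/(11n)^21).
(Equivalently this is ζ(20) − Σ_{k≤11n} 1/k^20.)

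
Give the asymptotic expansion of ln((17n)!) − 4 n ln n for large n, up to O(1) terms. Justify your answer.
ln((17n)!) − 4 n ln n = 13 n ln n + 17(ln 17 − 1) n + (1/2) ln(2π·17n) + O(1/n)

Stirling: ln((17n)!) = 17n ln(17n) − 17n + (1/2) ln(2π·17n) + O(1/n).
Expand 17n ln(17n) = 17n (ln n + ln 17) = 17n ln n + 17n ln 17.
Subtract 4n ln n: leading term is (17 − 4) n ln n = 13 n ln n. The next term is 17n ln 17 − 17n = 17(ln 17 − 1) n. Then the (1/2) ln(2π·17n) correction.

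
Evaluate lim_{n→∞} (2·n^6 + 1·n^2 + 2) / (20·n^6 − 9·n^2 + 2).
lim = 2/20 = 1/10

For large n the leading n^6 terms dominate both numerator and denominator. Dividing top and bottom by n^6, every other term tends to 0, leaving 2/20 = 1/10.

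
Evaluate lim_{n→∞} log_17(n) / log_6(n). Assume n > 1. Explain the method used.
lim = ln(6) / ln(17) = log_17(6)

Change of base: log_17(n) = ln n / ln 17 and log_6(n) = ln n / ln 6. The ratio is (ln n / ln 17) · (ln 6 / ln n) = ln 6 / ln 17, a constant independent of n. So the limit is ln 6 / ln 17 = log_17(6).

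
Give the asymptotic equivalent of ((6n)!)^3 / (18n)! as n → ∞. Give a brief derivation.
((6n)!)^3/(18n)! ~ ((2π·6n)^(2/2) / sqrt(3)) · 3^(−3·6n)  →  0

Write N = 6n. Stirling: N! ~ sqrt(2π N)(N/e)^N and (3N)! ~ sqrt(2π·3N)·(3N/e)^(3N).
  (N!)^3/(3N)! ~ (2π N)^(3/2) (N/e)^(3N) / [sqrt(2π·3N) (3N/e)^(3N)]
     = (2π N)^(3/2) / sqrt(2π·3N) · (N/(3N))^(3N)
     = (2π N)^((3−1)/2) / sqrt(3) · 3^(−3N).
Since 3^3 > 1, the factor 3^(−3N) decays exponentially, so the ratio → 0. Substituting N = 6n gives the stated form.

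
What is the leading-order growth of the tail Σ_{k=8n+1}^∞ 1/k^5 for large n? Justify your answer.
Σ_{k>8n} 1/k^5 ~ 1/(4 · (8n)^4)

Compare to the integral: ∫_{8n}^∞ x^(−5) dx = [−x^(−4)/4]_{8n}^∞ = 1/((5−1)·(8n)^4). Euler-Maclaurin then gives
  Σ_{k>8n} 1/k^5 = ∫_{8n}^∞ dx/x^5 − 1/(2·(8n)^5) + O(1/(8n)^6).
(Equivalently this is ζ(5) − Σ_{k≤8n} 1/k^5.)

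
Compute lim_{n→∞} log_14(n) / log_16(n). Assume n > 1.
lim = ln(16) / ln(14) = log_14(16)

Change of base: log_14(n) = ln n / ln 14 and log_16(n) = ln n / ln 16. The ratio is (ln n / ln 14) · (ln 16 / ln n) = ln 16 / ln 14, a constant independent of n. So the limit is ln 16 / ln 14 = log_14(16).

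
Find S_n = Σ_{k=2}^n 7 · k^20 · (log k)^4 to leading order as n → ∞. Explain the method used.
S_n ~ n^21 · (log n)^4 / 3

By integral comparison, S_n = ∫_1^n 7 · x^20 · (log x)^4 dx + O(n^20 · (log n)^4). For the integral, the leading term of ∫_1^n x^20 (log x)^4 dx is n^21/21 · (log n)^4 (by repeated integration by parts; each step lowers the log-exponent and produces a relatively O(1/log n) correction). Hence S_n ~ n^21 · (log n)^4 / 3.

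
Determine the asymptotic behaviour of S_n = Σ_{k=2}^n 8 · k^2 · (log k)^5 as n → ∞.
S_n ~ 8 · n^3 · (log n)^5 / 3

By integral comparison, S_n = ∫_1^n 8 · x^2 · (log x)^5 dx + O(n^2 · (log n)^5). For the integral, the leading term of ∫_1^n x^2 (log x)^5 dx is n^3/3 · (log n)^5 (by repeated integration by parts; each step lowers the log-exponent and produces a relatively O(1/log n) correction). Hence S_n ~ 8 · n^3 · (log n)^5 / 3.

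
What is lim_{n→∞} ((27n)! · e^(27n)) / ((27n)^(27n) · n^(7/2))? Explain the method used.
lim = 0

Stirling: (27n)! ~ sqrt(2π·27n) · (27n/e)^(27n). Hence
  (27n)! · e^(27n) / (27n)^(27n) ~ sqrt(2π·27n).
Dividing by n^(7/2): sqrt(2π·27n) / n^(7/2) = sqrt(2π·27) · n^((1−7)/2), so the expression behaves like sqrt(2π·27) · n^((1−7)/2) → 0.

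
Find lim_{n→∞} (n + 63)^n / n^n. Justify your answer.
lim = e^63

Rewrite as (1 + 63/n)^(n). By the standard limit (1 + x/n)^n → e^x, we have (1 + 63/n)^n → e^63, and raising to the 1st power gives e^63.
More precisely, ln[(1 + 63/n)^(n)] = n · ln(1 + 63/n) = n · (63/n + O(1/n^2)) = 63 + O(1/n) → 63.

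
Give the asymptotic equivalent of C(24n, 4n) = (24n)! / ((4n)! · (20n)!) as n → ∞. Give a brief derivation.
C(24n, 4n) ~ (46656/3125)^(4n) · sqrt(3/(5π·4n))

Write N = 4n. Apply Stirling to each factorial:
  (6N)! ~ sqrt(2π·6N) · (6N/e)^(6N),
  N! ~ sqrt(2π N) · (N/e)^N,
  (5N)! ~ sqrt(2π·5N) · (5N/e)^(5N).
The exponential factors combine to (6N)^(6N) / (N^N · (5N)^(5N)) = 6^(6N)/5^(5N) = (6^6/5^5)^N = (46656/3125)^N.
The square-root prefactors combine to sqrt(2π·6N) / (sqrt(2π N)·sqrt(2π·5N)) = sqrt(6 / (2π·5·N)) = sqrt(3/(5π·4n)).
Substituting N = 4n: C(24n, 4n) ~ (46656/3125)^(4n) · sqrt(3/(5π·4n)).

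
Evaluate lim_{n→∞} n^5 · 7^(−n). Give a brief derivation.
lim = 0

Exponentials with base > 1 dominate every fixed polynomial: for any fixed c, n^c / 7^n → 0 as n → ∞ (e.g. by the ratio test, or by writing 7^n = e^(n ln 7) and noting e^(n ln 7) / n^c → ∞). Hence n^5 · 7^(−n) = n^5 / 7^n → 0.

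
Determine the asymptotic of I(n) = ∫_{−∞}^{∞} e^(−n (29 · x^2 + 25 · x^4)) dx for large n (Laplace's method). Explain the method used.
I(n) ~ sqrt(π/(29n))

φ(x) = 29 · x^2 + 25 · x^4 has its unique global minimum at x* = 0 (since φ'(x) = 58x + 100x^3 = 0 only at x = 0 for real x with both coefficients positive, and φ → ∞ as |x| → ∞). At x* = 0, φ(0) = 0 and φ''(0) = 58. Laplace's method then gives
  I(n) ~ sqrt(2π / (n · φ''(0))) · e^(−n φ(0)) = sqrt(2π / (58n)) = sqrt(π/(29n)).
The 25 · x^4 term contributes only at subleading order (an O(1/n) relative correction).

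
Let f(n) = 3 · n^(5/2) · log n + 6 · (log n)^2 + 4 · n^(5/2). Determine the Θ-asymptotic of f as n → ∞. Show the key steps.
f(n) ∈ Θ(n^(5/2) · log n)

Compare the terms by growth order. For large n, n^a · (log n)^b dominates n^a' · (log n)^b' iff a > a', or (a = a' and b > b'). Ranking the 3 terms shows the dominant one is 3 · n^(5/2) · log n. Hence f(n) ∈ Θ(n^(5/2) · log n).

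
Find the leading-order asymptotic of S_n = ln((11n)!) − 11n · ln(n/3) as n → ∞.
S_n ~ 11n · (ln 33 − 1) + O(ln n)

Stirling: ln((11n)!) = 11n ln(11n) − 11n + O(ln n).
  S_n = 11n ln(11n) − 11n − 11n ln(n/3) + O(ln n)
      = 11n ln(11n) − 11n ln n + 11n ln 3 − 11n + O(ln n)
      = 11n ln 11 + 11n ln 3 − 11n + O(ln n)
      = 11n (ln 33 − 1) + O(ln n).
Numerically ln(33) − 1 ≈ 2.4965.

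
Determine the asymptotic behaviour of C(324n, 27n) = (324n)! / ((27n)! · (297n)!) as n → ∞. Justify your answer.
C(324n, 27n) ~ (8916100448256/285311670611)^(27n) · sqrt(6/(11π·27n))

Write N = 27n. Apply Stirling to each factorial:
  (12N)! ~ sqrt(2π·12N) · (12N/e)^(12N),
  N! ~ sqrt(2π N) · (N/e)^N,
  (11N)! ~ sqrt(2π·11N) · (11N/e)^(11N).
The exponential factors combine to (12N)^(12N) / (N^N · (11N)^(11N)) = 12^(12N)/11^(11N) = (12^12/11^11)^N = (8916100448256/285311670611)^N.
The square-root prefactors combine to sqrt(2π·12N) / (sqrt(2π N)·sqrt(2π·11N)) = sqrt(12 / (2π·11·N)) = sqrt(6/(11π·27n)).
Substituting N = 27n: C(324n, 27n) ~ (8916100448256/285311670611)^(27n) · sqrt(6/(11π·27n)).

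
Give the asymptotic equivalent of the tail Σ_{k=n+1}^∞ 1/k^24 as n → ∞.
Σ_{k>n} 1/k^24 ~ 1/(23 · n^23)

Compare to the integral: ∫_{n}^∞ x^(−24) dx = [−x^(−23)/23]_{n}^∞ = 1/((24−1)·n^23). Euler-Maclaurin then gives
  Σ_{k>n} 1/k^24 = ∫_{n}^∞ dx/x^24 − 1/(2·n^24) + O(1/n^25).
(Equivalently this is ζ(24) − Σ_{k≤n} 1/k^24.)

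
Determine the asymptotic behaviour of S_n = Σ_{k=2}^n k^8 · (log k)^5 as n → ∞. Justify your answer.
S_n ~ n^9 · (log n)^5 / 9

By integral comparison, S_n = ∫_1^n x^8 · (log x)^5 dx + O(n^8 · (log n)^5). For the integral, the leading term of ∫_1^n x^8 (log x)^5 dx is n^9/9 · (log n)^5 (by repeated integration by parts; each step lowers the log-exponent and produces a relatively O(1/log n) correction). Hence S_n ~ n^9 · (log n)^5 / 9.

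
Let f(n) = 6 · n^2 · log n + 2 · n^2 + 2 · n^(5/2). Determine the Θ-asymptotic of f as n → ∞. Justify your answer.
f(n) ∈ Θ(n^(5/2))

Compare the terms by growth order. For large n, n^a · (log n)^b dominates n^a' · (log n)^b' iff a > a', or (a = a' and b > b'). Ranking the 3 terms shows the dominant one is 2 · n^(5/2). Hence f(n) ∈ Θ(n^(5/2)).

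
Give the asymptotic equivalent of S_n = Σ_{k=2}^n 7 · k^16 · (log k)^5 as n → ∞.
S_n ~ 7 · n^17 · (log n)^5 / 17

By integral comparison, S_n = ∫_1^n 7 · x^16 · (log x)^5 dx + O(n^16 · (log n)^5). For the integral, the leading term of ∫_1^n x^16 (log x)^5 dx is n^17/17 · (log n)^5 (by repeated integration by parts; each step lowers the log-exponent and produces a relatively O(1/log n) correction). Hence S_n ~ 7 · n^17 · (log n)^5 / 17.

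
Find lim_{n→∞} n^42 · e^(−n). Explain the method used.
lim = 0

Exponentials with base > 1 dominate every fixed polynomial: for any fixed c, n^c / e^n → 0 as n → ∞ (e.g. by the ratio test, or since e^n grows faster than any power of n). Hence n^42 · e^(−n) = n^42 / e^n → 0.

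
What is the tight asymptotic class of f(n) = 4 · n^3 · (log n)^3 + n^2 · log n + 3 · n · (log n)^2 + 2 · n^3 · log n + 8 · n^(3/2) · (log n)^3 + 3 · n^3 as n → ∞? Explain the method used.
f(n) ∈ Θ(n^3 · (log n)^3)

Compare the terms by growth order. For large n, n^a · (log n)^b dominates n^a' · (log n)^b' iff a > a', or (a = a' and b > b'). Ranking the 6 terms shows the dominant one is 4 · n^3 · (log n)^3. Hence f(n) ∈ Θ(n^3 · (log n)^3).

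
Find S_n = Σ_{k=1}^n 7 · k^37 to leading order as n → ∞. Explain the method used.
S_n ~ 7 · n^38 / 38

By integral comparison (Euler-Maclaurin), Σ_{k=1}^n 7 · k^37 = 7 · ∫_0^n x^37 dx + O(n^37) = 7 · n^38/38 + O(n^37). (Equivalently, Faulhaber's formula gives the same leading term.)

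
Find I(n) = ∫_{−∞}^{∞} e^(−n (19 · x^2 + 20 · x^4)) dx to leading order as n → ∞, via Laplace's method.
I(n) ~ sqrt(π/(19n))

φ(x) = 19 · x^2 + 20 · x^4 has its unique global minimum at x* = 0 (since φ'(x) = 38x + 80x^3 = 0 only at x = 0 for real x with both coefficients positive, and φ → ∞ as |x| → ∞). At x* = 0, φ(0) = 0 and φ''(0) = 38. Laplace's method then gives
  I(n) ~ sqrt(2π / (n · φ''(0))) · e^(−n φ(0)) = sqrt(2π / (38n)) = sqrt(π/(19n)).
The 20 · x^4 term contributes only at subleading order (an O(1/n) relative correction).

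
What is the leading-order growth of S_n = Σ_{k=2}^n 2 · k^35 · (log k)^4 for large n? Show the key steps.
S_n ~ n^36 · (log n)^4 / 18

By integral comparison, S_n = ∫_1^n 2 · x^35 · (log x)^4 dx + O(n^35 · (log n)^4). For the integral, the leading term of ∫_1^n x^35 (log x)^4 dx is n^36/36 · (log n)^4 (by repeated integration by parts; each step lowers the log-exponent and produces a relatively O(1/log n) correction). Hence S_n ~ n^36 · (log n)^4 / 18.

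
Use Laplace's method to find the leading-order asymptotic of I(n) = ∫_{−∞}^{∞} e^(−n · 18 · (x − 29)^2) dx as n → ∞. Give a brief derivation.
I(n) = sqrt(π/(18n))

Here φ(x) = 18 · (x − 29)^2 has its unique minimum at x* = 29 with φ(x*) = 0 and φ''(x*) = 36. Laplace's method gives
  I(n) ~ e^(−n φ(x*)) · sqrt(2π / (n · φ''(x*))) = sqrt(2π / (36n)) = sqrt(π/(18n)).
This is exact: substituting u = (x − 29)·sqrt(18n) gives I(n) = (1/sqrt(18n)) ∫_{−∞}^{∞} e^(−u^2) du = sqrt(π/(18n)).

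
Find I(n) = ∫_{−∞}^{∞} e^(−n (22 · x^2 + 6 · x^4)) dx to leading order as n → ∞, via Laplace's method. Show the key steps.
I(n) ~ sqrt(π/(22n))

φ(x) = 22 · x^2 + 6 · x^4 has its unique global minimum at x* = 0 (since φ'(x) = 44x + 24x^3 = 0 only at x = 0 for real x with both coefficients positive, and φ → ∞ as |x| → ∞). At x* = 0, φ(0) = 0 and φ''(0) = 44. Laplace's method then gives
  I(n) ~ sqrt(2π / (n · φ''(0))) · e^(−n φ(0)) = sqrt(2π / (44n)) = sqrt(π/(22n)).
The 6 · x^4 term contributes only at subleading order (an O(1/n) relative correction).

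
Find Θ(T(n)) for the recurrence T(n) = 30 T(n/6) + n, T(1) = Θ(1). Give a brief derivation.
T(n) = Θ(n^(log_6 30))

Master theorem: compare f(n) = n to n^(log_6 30) where log_6 30 ≈ 1.898. Since 1 < log_6 30, we have f(n) = O(n^(log_6 30 − ε)) for some ε > 0 — Case 1. Hence T(n) = Θ(n^(log_6 30)).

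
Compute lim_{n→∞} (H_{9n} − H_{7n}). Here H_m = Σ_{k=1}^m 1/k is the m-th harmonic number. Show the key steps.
lim = ln(9/7)

Euler-Maclaurin gives H_m = ln m + γ + 1/(2m) + O(1/m^2). The γ and O(1/m) terms cancel in the difference:
  H_{9n} − H_{7n} = ln(9n) − ln(7n) + O(1/n) = ln(9/7) + O(1/n).
Hence the limit is ln(9/7).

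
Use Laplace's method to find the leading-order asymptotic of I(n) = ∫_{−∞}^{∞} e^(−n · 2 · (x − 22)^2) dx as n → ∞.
I(n) = sqrt(π/(2n))

Here φ(x) = 2 · (x − 22)^2 has its unique minimum at x* = 22 with φ(x*) = 0 and φ''(x*) = 4. Laplace's method gives
  I(n) ~ e^(−n φ(x*)) · sqrt(2π / (n · φ''(x*))) = sqrt(2π / (4n)) = sqrt(π/(2n)).
This is exact: substituting u = (x − 22)·sqrt(2n) gives I(n) = (1/sqrt(2n)) ∫_{−∞}^{∞} e^(−u^2) du = sqrt(π/(2n)).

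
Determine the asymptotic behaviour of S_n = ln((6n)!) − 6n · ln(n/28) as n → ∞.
S_n ~ 6n · (ln 168 − 1) + O(ln n)

Stirling: ln((6n)!) = 6n ln(6n) − 6n + O(ln n).
  S_n = 6n ln(6n) − 6n − 6n ln(n/28) + O(ln n)
      = 6n ln(6n) − 6n ln n + 6n ln 28 − 6n + O(ln n)
      = 6n ln 6 + 6n ln 28 − 6n + O(ln n)
      = 6n (ln 168 − 1) + O(ln n).
Numerically ln(168) − 1 ≈ 4.1240.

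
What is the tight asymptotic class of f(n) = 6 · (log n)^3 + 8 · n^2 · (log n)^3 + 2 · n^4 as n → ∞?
f(n) ∈ Θ(n^4)

Compare the terms by growth order. For large n, n^a · (log n)^b dominates n^a' · (log n)^b' iff a > a', or (a = a' and b > b'). Ranking the 3 terms shows the dominant one is 2 · n^4. Hence f(n) ∈ Θ(n^4).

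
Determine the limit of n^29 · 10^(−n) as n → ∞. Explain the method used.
lim = 0

Exponentials with base > 1 dominate every fixed polynomial: for any fixed c, n^c / 10^n → 0 as n → ∞ (e.g. by the ratio test, or by writing 10^n = e^(n ln 10) and noting e^(n ln 10) / n^c → ∞). Hence n^29 · 10^(−n) = n^29 / 10^n → 0.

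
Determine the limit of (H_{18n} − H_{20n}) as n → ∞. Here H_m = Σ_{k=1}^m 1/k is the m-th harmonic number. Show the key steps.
lim = ln(18/20) = ln(9/10)

Euler-Maclaurin gives H_m = ln m + γ + 1/(2m) + O(1/m^2). The γ and O(1/m) terms cancel in the difference:
  H_{18n} − H_{20n} = ln(18n) − ln(20n) + O(1/n) = ln(18/20) + O(1/n).
Hence the limit is ln(18/20) = ln(9/10).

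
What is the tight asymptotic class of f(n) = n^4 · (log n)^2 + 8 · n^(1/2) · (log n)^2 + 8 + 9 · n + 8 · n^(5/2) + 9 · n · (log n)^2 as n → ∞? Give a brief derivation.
f(n) ∈ Θ(n^4 · (log n)^2)

Compare the terms by growth order. For large n, n^a · (log n)^b dominates n^a' · (log n)^b' iff a > a', or (a = a' and b > b'). Ranking the 6 terms shows the dominant one is n^4 · (log n)^2. Hence f(n) ∈ Θ(n^4 · (log n)^2).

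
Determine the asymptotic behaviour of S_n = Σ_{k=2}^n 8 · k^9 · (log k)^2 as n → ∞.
S_n ~ 4 · n^10 · (log n)^2 / 5

By integral comparison, S_n = ∫_1^n 8 · x^9 · (log x)^2 dx + O(n^9 · (log n)^2). For the integral, the leading term of ∫_1^n x^9 (log x)^2 dx is n^10/10 · (log n)^2 (by repeated integration by parts; each step lowers the log-exponent and produces a relatively O(1/log n) correction). Hence S_n ~ 4 · n^10 · (log n)^2 / 5.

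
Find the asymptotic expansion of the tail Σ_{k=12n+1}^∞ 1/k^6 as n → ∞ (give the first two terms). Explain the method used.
Σ_{k>12n} 1/k^6 = 1/(5 · (12n)^5) − 1/(2 · (12n)^6) + O(1/(12n)^7)

Compare to the integral: ∫_{12n}^∞ x^(−6) dx = [−x^(−5)/5]_{12n}^∞ = 1/((6−1)·(12n)^5). The Euler-Maclaurin correction adds −f(12n)/2 = −1/(2·(12n)^6). Euler-Maclaurin then gives
  Σ_{k>12n} 1/k^6 = ∫_{12n}^∞ dx/x^6 − 1/(2·(12n)^6) + O(1/(12n)^7).
(Equivalently this is ζ(6) − Σ_{k≤12n} 1/k^6.)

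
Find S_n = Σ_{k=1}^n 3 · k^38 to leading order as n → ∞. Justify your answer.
S_n ~ n^39 / 13

By integral comparison (Euler-Maclaurin), Σ_{k=1}^n 3 · k^38 = 3 · ∫_0^n x^38 dx + O(n^38) = 3 · n^39/39 = n^39 / 13 + O(n^38). (Equivalently, Faulhaber's formula gives the same leading term.)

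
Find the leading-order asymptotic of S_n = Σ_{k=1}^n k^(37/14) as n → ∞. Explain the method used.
S_n ~ (14/51) · n^(51/14)

Integral comparison: Σ_{k=1}^n k^(37/14) = ∫_0^n x^(37/14) dx + O(n^(37/14)). The integral is n^(1 + 37/14) / (1 + 37/14) = n^((37+14)/14) / ((37+14)/14) = (14/51) · n^(51/14).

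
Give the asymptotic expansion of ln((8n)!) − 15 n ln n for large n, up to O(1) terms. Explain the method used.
ln((8n)!) − 15 n ln n = −7 n ln n + 8(ln 8 − 1) n + (1/2) ln(2π·8n) + O(1/n)

Stirling: ln((8n)!) = 8n ln(8n) − 8n + (1/2) ln(2π·8n) + O(1/n).
Expand 8n ln(8n) = 8n (ln n + ln 8) = 8n ln n + 8n ln 8.
Subtract 15n ln n: leading term is (8 − 15) n ln n = −7 n ln n. The next term is 8n ln 8 − 8n = 8(ln 8 − 1) n. Then the (1/2) ln(2π·8n) correction.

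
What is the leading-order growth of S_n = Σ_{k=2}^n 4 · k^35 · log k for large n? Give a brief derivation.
S_n ~ n^36 log n / 9 − n^36 / 324

By integral comparison, S_n = ∫_1^n 4 · x^35 · log x dx + O(n^35 · log n). For the integral, ∫ x^35 log x dx = n^36 log n / 36 − n^36/1296 (integration by parts). Hence S_n ~ n^36 log n / 9 − n^36 / 324.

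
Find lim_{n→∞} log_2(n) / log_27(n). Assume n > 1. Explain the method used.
lim = ln(27) / ln(2) = log_2(27)

Change of base: log_2(n) = ln n / ln 2 and log_27(n) = ln n / ln 27. The ratio is (ln n / ln 2) · (ln 27 / ln n) = ln 27 / ln 2, a constant independent of n. So the limit is ln 27 / ln 2 = log_2(27).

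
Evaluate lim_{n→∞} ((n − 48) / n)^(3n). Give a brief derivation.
lim = e^(−144)

Rewrite as (1 − 48/n)^(3n). By the standard limit (1 + x/n)^n → e^x, we have (1 − 48/n)^n → e^(−48), and raising to the 3rd power gives e^(−144).
More precisely, ln[(1 − 48/n)^(3n)] = 3n · ln(1 − 48/n) = 3n · (-48/n + O(1/n^2)) = -144 + O(1/n) → -144.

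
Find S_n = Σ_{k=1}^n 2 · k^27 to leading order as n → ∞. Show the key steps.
S_n ~ n^28 / 14

By integral comparison (Euler-Maclaurin), Σ_{k=1}^n 2 · k^27 = 2 · ∫_0^n x^27 dx + O(n^27) = 2 · n^28/28 = n^28 / 14 + O(n^27). (Equivalently, Faulhaber's formula gives the same leading term.)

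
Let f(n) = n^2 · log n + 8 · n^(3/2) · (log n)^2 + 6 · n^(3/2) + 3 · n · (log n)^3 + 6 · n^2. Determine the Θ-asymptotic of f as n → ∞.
f(n) ∈ Θ(n^2 · log n)

Compare the terms by growth order. For large n, n^a · (log n)^b dominates n^a' · (log n)^b' iff a > a', or (a = a' and b > b'). Ranking the 5 terms shows the dominant one is n^2 · log n. Hence f(n) ∈ Θ(n^2 · log n).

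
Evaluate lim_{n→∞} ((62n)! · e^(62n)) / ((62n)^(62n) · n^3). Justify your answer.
lim = 0

Stirling: (62n)! ~ sqrt(2π·62n) · (62n/e)^(62n). Hence
  (62n)! · e^(62n) / (62n)^(62n) ~ sqrt(2π·62n).
Dividing by n^3: sqrt(2π·62n) / n^3 = sqrt(2π·62) · n^((1−6)/2), so the expression behaves like sqrt(2π·62) · n^((1−6)/2) → 0.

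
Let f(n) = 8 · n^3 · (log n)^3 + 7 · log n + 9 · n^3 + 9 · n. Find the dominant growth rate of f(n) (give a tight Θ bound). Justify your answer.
f(n) ∈ Θ(n^3 · (log n)^3)

Compare the terms by growth order. For large n, n^a · (log n)^b dominates n^a' · (log n)^b' iff a > a', or (a = a' and b > b'). Ranking the 4 terms shows the dominant one is 8 · n^3 · (log n)^3. Hence f(n) ∈ Θ(n^3 · (log n)^3).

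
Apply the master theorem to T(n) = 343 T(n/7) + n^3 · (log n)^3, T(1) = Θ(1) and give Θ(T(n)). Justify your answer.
T(n) = Θ(n^3 · (log n)^4)

Here log_7 343 = 3 and f(n) = n^3 · (log n)^3 = Θ(n^(log_7 343) · (log n)^3). This is the extended Case 2 of the master theorem (f matches the critical exponent up to log factors), giving T(n) = Θ(n^(log_7 343) · (log n)^(3+1)) = Θ(n^3 · (log n)^4).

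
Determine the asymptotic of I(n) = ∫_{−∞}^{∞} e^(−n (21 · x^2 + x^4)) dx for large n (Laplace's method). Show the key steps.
I(n) ~ sqrt(π/(21n))

φ(x) = 21 · x^2 + x^4 has its unique global minimum at x* = 0 (since φ'(x) = 42x + 4x^3 = 0 only at x = 0 for real x with both coefficients positive, and φ → ∞ as |x| → ∞). At x* = 0, φ(0) = 0 and φ''(0) = 42. Laplace's method then gives
  I(n) ~ sqrt(2π / (n · φ''(0))) · e^(−n φ(0)) = sqrt(2π / (42n)) = sqrt(π/(21n)).
The x^4 term contributes only at subleading order (an O(1/n) relative correction).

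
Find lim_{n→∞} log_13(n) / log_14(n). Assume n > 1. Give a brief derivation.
lim = ln(14) / ln(13) = log_13(14)

Change of base: log_13(n) = ln n / ln 13 and log_14(n) = ln n / ln 14. The ratio is (ln n / ln 13) · (ln 14 / ln n) = ln 14 / ln 13, a constant independent of n. So the limit is ln 14 / ln 13 = log_13(14).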